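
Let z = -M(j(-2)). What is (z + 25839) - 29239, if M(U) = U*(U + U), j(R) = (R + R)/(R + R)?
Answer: -3402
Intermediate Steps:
j(R) = 1 (j(R) = (2*R)/((2*R)) = (2*R)*(1/(2*R)) = 1)
M(U) = 2*U² (M(U) = U*(2*U) = 2*U²)
z = -2 (z = -2*1² = -2 ≈ -2.0000)
(z + 25839) - 29239 = (-2 + 25839) - 29239 = 25837 - 29239 = -3402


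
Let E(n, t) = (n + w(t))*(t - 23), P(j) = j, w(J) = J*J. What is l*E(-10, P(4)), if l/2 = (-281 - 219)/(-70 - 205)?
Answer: -4560/11 ≈ -414.55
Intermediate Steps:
w(J) = J²
E(n, t) = (-23 + t)*(n + t²) (E(n, t) = (n + t²)*(t - 23) = (n + t²)*(-23 + t) = (-23 + t)*(n + t²))
l = 40/11 (l = 2*((-281 - 219)/(-70 - 205)) = 2*(-500/(-275)) = 2*(-500*(-1/275)) = 2*(20/11) = 40/11 ≈ 3.6364)
l*E(-10, P(4)) = 40*(4³ - 23*(-10) - 23*4² - 10*4)/11 = 40*(64 + 230 - 23*16 - 40)/11 = 40*(64 + 230 - 368 - 40)/11 = (40/11)*(-114) = -4560/11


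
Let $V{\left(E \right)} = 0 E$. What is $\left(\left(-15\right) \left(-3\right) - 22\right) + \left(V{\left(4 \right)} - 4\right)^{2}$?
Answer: $39$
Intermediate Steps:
$V{\left(E \right)} = 0$
$\left(\left(-15\right) \left(-3\right) - 22\right) + \left(V{\left(4 \right)} - 4\right)^{2} = \left(\left(-15\right) \left(-3\right) - 22\right) + \left(0 - 4\right)^{2} = \left(45 - 22\right) + \left(-4\right)^{2} = 23 + 16 = 39$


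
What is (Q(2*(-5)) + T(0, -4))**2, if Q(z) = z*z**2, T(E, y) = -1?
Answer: 1002001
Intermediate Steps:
Q(z) = z**3
(Q(2*(-5)) + T(0, -4))**2 = ((2*(-5))**3 - 1)**2 = ((-10)**3 - 1)**2 = (-1000 - 1)**2 = (-1001)**2 = 1002001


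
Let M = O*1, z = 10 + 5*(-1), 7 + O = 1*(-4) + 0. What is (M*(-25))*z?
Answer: 1375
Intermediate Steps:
O = -11 (O = -7 + (1*(-4) + 0) = -7 + (-4 + 0) = -7 - 4 = -11)
z = 5 (z = 10 - 5 = 5)
M = -11 (M = -11*1 = -11)
(M*(-25))*z = -11*(-25)*5 = 275*5 = 1375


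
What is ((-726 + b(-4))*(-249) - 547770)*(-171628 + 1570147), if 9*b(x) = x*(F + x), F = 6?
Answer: -512941340052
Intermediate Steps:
b(x) = x*(6 + x)/9 (b(x) = (x*(6 + x))/9 = x*(6 + x)/9)
((-726 + b(-4))*(-249) - 547770)*(-171628 + 1570147) = ((-726 + (⅑)*(-4)*(6 - 4))*(-249) - 547770)*(-171628 + 1570147) = ((-726 + (⅑)*(-4)*2)*(-249) - 547770)*1398519 = ((-726 - 8/9)*(-249) - 547770)*1398519 = (-6542/9*(-249) - 547770)*1398519 = (542986/3 - 547770)*1398519 = -1100324/3*1398519 = -512941340052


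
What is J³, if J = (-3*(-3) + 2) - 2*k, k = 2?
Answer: 343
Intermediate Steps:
J = 7 (J = (-3*(-3) + 2) - 2*2 = (9 + 2) - 4 = 11 - 4 = 7)
J³ = 7³ = 343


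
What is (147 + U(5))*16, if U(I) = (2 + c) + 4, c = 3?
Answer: 2496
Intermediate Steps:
U(I) = 9 (U(I) = (2 + 3) + 4 = 5 + 4 = 9)
(147 + U(5))*16 = (147 + 9)*16 = 156*16 = 2496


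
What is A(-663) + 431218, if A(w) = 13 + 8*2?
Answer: 431247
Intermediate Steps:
A(w) = 29 (A(w) = 13 + 16 = 29)
A(-663) + 431218 = 29 + 431218 = 431247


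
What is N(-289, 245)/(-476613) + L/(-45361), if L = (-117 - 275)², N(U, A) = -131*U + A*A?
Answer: -8630930684/2402182477 ≈ -3.5930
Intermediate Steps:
N(U, A) = A² - 131*U (N(U, A) = -131*U + A² = A² - 131*U)
L = 153664 (L = (-392)² = 153664)
N(-289, 245)/(-476613) + L/(-45361) = (245² - 131*(-289))/(-476613) + 153664/(-45361) = (60025 + 37859)*(-1/476613) + 153664*(-1/45361) = 97884*(-1/476613) - 153664/45361 = -10876/52957 - 153664/45361 = -8630930684/2402182477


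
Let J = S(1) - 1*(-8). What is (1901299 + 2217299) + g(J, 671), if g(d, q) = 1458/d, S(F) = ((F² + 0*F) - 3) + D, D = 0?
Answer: 4118841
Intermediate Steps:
S(F) = -3 + F² (S(F) = ((F² + 0*F) - 3) + 0 = ((F² + 0) - 3) + 0 = (F² - 3) + 0 = (-3 + F²) + 0 = -3 + F²)
J = 6 (J = (-3 + 1²) - 1*(-8) = (-3 + 1) + 8 = -2 + 8 = 6)
(1901299 + 2217299) + g(J, 671) = (1901299 + 2217299) + 1458/6 = 4118598 + 1458*(⅙) = 4118598 + 243 = 4118841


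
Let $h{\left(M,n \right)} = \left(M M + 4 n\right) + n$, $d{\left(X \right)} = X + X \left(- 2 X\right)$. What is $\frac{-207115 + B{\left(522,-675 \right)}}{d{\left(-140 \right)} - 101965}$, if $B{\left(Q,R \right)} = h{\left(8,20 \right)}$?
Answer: $\frac{206951}{141305} \approx 1.4646$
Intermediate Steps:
$d{\left(X \right)} = X - 2 X^{2}$
$h{\left(M,n \right)} = M^{2} + 5 n$ ($h{\left(M,n \right)} = \left(M^{2} + 4 n\right) + n = M^{2} + 5 n$)
$B{\left(Q,R \right)} = 164$ ($B{\left(Q,R \right)} = 8^{2} + 5 \cdot 20 = 64 + 100 = 164$)
$\frac{-207115 + B{\left(522,-675 \right)}}{d{\left(-140 \right)} - 101965} = \frac{-207115 + 164}{- 140 \left(1 - -280\right) - 101965} = - \frac{206951}{- 140 \left(1 + 280\right) - 101965} = - \frac{206951}{\left(-140\right) 281 - 101965} = - \frac{206951}{-39340 - 101965} = - \frac{206951}{-141305} = \left(-206951\right) \left(- \frac{1}{141305}\right) = \frac{206951}{141305}$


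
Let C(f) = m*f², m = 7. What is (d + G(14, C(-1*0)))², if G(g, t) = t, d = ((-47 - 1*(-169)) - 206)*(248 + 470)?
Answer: 3637537344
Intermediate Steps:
C(f) = 7*f²
d = -60312 (d = ((-47 + 169) - 206)*718 = (122 - 206)*718 = -84*718 = -60312)
(d + G(14, C(-1*0)))² = (-60312 + 7*(-1*0)²)² = (-60312 + 7*0²)² = (-60312 + 7*0)² = (-60312 + 0)² = (-60312)² = 3637537344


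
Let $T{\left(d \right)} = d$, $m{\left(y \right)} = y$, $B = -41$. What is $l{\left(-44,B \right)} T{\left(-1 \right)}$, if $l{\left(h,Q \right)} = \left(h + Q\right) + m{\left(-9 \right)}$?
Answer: $94$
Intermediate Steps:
$l{\left(h,Q \right)} = -9 + Q + h$ ($l{\left(h,Q \right)} = \left(h + Q\right) - 9 = \left(Q + h\right) - 9 = -9 + Q + h$)
$l{\left(-44,B \right)} T{\left(-1 \right)} = \left(-9 - 41 - 44\right) \left(-1\right) = \left(-94\right) \left(-1\right) = 94$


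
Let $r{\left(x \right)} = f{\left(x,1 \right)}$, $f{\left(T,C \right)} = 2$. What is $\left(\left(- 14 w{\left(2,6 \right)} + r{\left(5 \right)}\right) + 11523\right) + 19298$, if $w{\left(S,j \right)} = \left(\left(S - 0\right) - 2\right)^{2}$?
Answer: $30823$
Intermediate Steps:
$w{\left(S,j \right)} = \left(-2 + S\right)^{2}$ ($w{\left(S,j \right)} = \left(\left(S + 0\right) - 2\right)^{2} = \left(S - 2\right)^{2} = \left(-2 + S\right)^{2}$)
$r{\left(x \right)} = 2$
$\left(\left(- 14 w{\left(2,6 \right)} + r{\left(5 \right)}\right) + 11523\right) + 19298 = \left(\left(- 14 \left(-2 + 2\right)^{2} + 2\right) + 11523\right) + 19298 = \left(\left(- 14 \cdot 0^{2} + 2\right) + 11523\right) + 19298 = \left(\left(\left(-14\right) 0 + 2\right) + 11523\right) + 19298 = \left(\left(0 + 2\right) + 11523\right) + 19298 = \left(2 + 11523\right) + 19298 = 11525 + 19298 = 30823$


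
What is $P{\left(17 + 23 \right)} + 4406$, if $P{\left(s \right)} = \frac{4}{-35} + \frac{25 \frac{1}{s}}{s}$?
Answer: $\frac{9869219}{2240} \approx 4405.9$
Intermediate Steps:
$P{\left(s \right)} = - \frac{4}{35} + \frac{25}{s^{2}}$ ($P{\left(s \right)} = 4 \left(- \frac{1}{35}\right) + \frac{25}{s^{2}} = - \frac{4}{35} + \frac{25}{s^{2}}$)
$P{\left(17 + 23 \right)} + 4406 = \left(- \frac{4}{35} + \frac{25}{\left(17 + 23\right)^{2}}\right) + 4406 = \left(- \frac{4}{35} + \frac{25}{1600}\right) + 4406 = \left(- \frac{4}{35} + 25 \cdot \frac{1}{1600}\right) + 4406 = \left(- \frac{4}{35} + \frac{1}{64}\right) + 4406 = - \frac{221}{2240} + 4406 = \frac{9869219}{2240}$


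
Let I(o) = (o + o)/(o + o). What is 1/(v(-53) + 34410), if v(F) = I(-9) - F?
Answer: 1/34464 ≈ 2.9016e-5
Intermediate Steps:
I(o) = 1 (I(o) = (2*o)/((2*o)) = (2*o)*(1/(2*o)) = 1)
v(F) = 1 - F
1/(v(-53) + 34410) = 1/((1 - 1*(-53)) + 34410) = 1/((1 + 53) + 34410) = 1/(54 + 34410) = 1/34464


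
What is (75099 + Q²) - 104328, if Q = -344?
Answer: 89107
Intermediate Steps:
(75099 + Q²) - 104328 = (75099 + (-344)²) - 104328 = (75099 + 118336) - 104328 = 193435 - 104328 = 89107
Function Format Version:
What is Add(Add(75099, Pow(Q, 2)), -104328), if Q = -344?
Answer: 89107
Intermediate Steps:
Add(Add(75099, Pow(Q, 2)), -104328) = Add(Add(75099, Pow(-344, 2)), -104328) = Add(Add(75099, 118336), -104328) = Add(193435, -104328) = 89107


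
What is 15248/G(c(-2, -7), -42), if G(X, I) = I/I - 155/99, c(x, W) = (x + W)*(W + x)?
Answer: -188694/7 ≈ -26956.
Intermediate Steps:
c(x, W) = (W + x)**2 (c(x, W) = (W + x)*(W + x) = (W + x)**2)
G(X, I) = -56/99 (G(X, I) = 1 - 155*1/99 = 1 - 155/99 = -56/99)
15248/G(c(-2, -7), -42) = 15248/(-56/99) = 15248*(-99/56) = -188694/7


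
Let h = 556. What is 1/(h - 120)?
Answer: 1/436 ≈ 0.0022936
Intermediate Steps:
1/(h - 120) = 1/(556 - 120) = 1/436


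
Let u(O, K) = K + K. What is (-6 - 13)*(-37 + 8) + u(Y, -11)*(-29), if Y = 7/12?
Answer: 1189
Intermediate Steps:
Y = 7/12 (Y = 7*(1/12) = 7/12 ≈ 0.58333)
u(O, K) = 2*K
(-6 - 13)*(-37 + 8) + u(Y, -11)*(-29) = (-6 - 13)*(-37 + 8) + (2*(-11))*(-29) = -19*(-29) - 22*(-29) = 551 + 638 = 1189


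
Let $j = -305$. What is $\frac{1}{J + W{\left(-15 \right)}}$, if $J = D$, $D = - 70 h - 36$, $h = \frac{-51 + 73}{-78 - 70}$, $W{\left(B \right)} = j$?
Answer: $- \frac{37}{12232} \approx -0.0030249$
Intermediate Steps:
$W{\left(B \right)} = -305$
$h = - \frac{11}{74}$ ($h = \frac{22}{-148} = 22 \left(- \frac{1}{148}\right) = - \frac{11}{74} \approx -0.14865$)
$D = - \frac{947}{37}$ ($D = \left(-70\right) \left(- \frac{11}{74}\right) - 36 = \frac{385}{37} - 36 = - \frac{947}{37} \approx -25.595$)
$J = - \frac{947}{37} \approx -25.595$
$\frac{1}{J + W{\left(-15 \right)}} = \frac{1}{- \frac{947}{37} - 305} = \frac{1}{- \frac{12232}{37}} = - \frac{37}{12232}$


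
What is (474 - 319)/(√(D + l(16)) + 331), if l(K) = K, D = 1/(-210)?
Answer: 10774050/23004451 - 155*√705390/23004451 ≈ 0.46269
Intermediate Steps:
D = -1/210 ≈ -0.0047619
(474 - 319)/(√(D + l(16)) + 331) = (474 - 319)/(√(-1/210 + 16) + 331) = 155/(√(3359/210) + 331) = 155/(√705390/210 + 331) = 155/(331 + √705390/210)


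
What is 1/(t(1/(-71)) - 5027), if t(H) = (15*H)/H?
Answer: -1/5012 ≈ -0.00019952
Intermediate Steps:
t(H) = 15
1/(t(1/(-71)) - 5027) = 1/(15 - 5027) = 1/(-5012) = -1/5012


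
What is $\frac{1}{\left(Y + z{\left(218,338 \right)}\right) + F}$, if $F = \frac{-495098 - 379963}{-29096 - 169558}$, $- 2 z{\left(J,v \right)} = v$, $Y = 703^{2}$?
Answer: $\frac{66218}{32714632407} \approx 2.0241 \cdot 10^{-6}$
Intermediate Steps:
$Y = 494209$
$z{\left(J,v \right)} = - \frac{v}{2}$
$F = \frac{291687}{66218}$ ($F = - \frac{875061}{-198654} = \left(-875061\right) \left(- \frac{1}{198654}\right) = \frac{291687}{66218} \approx 4.405$)
$\frac{1}{\left(Y + z{\left(218,338 \right)}\right) + F} = \frac{1}{\left(494209 - 169\right) + \frac{291687}{66218}} = \frac{1}{494040 + \frac{291687}{66218}} = \frac{1}{\frac{32714632407}{66218}} = \frac{66218}{32714632407}$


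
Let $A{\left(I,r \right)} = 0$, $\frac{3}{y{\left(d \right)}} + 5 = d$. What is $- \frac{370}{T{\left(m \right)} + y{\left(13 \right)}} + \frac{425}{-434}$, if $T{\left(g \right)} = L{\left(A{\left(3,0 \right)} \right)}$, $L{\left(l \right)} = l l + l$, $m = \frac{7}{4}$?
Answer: $- \frac{1285915}{1302} \approx -987.65$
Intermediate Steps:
$y{\left(d \right)} = \frac{3}{-5 + d}$
$m = \frac{7}{4}$ ($m = 7 \cdot \frac{1}{4} = \frac{7}{4} \approx 1.75$)
$L{\left(l \right)} = l + l^{2}$ ($L{\left(l \right)} = l^{2} + l = l + l^{2}$)
$T{\left(g \right)} = 0$ ($T{\left(g \right)} = 0 \left(1 + 0\right) = 0 \cdot 1 = 0$)
$- \frac{370}{T{\left(m \right)} + y{\left(13 \right)}} + \frac{425}{-434} = - \frac{370}{0 + \frac{3}{-5 + 13}} + \frac{425}{-434} = - \frac{370}{0 + \frac{3}{8}} + 425 \left(- \frac{1}{434}\right) = - \frac{370}{0 + 3 \cdot \frac{1}{8}} - \frac{425}{434} = - \frac{370}{0 + \frac{3}{8}} - \frac{425}{434} = - \frac{370}{\frac{3}{8}} - \frac{425}{434} = \left(-370\right) \frac{8}{3} - \frac{425}{434} = - \frac{2960}{3} - \frac{425}{434} = - \frac{1285915}{1302}$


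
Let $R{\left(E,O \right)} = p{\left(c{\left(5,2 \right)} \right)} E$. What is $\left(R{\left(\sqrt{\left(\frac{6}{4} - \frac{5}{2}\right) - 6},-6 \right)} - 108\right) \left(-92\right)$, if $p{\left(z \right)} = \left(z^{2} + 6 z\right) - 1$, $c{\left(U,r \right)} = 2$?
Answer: $9936 - 1380 i \sqrt{7} \approx 9936.0 - 3651.1 i$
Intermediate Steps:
$p{\left(z \right)} = -1 + z^{2} + 6 z$
$R{\left(E,O \right)} = 15 E$ ($R{\left(E,O \right)} = \left(-1 + 2^{2} + 6 \cdot 2\right) E = \left(-1 + 4 + 12\right) E = 15 E$)
$\left(R{\left(\sqrt{\left(\frac{6}{4} - \frac{5}{2}\right) - 6},-6 \right)} - 108\right) \left(-92\right) = \left(15 \sqrt{\left(\frac{6}{4} - \frac{5}{2}\right) - 6} - 108\right) \left(-92\right) = \left(15 \sqrt{\left(6 \cdot \frac{1}{4} - \frac{5}{2}\right) - 6} - 108\right) \left(-92\right) = \left(15 \sqrt{\left(\frac{3}{2} - \frac{5}{2}\right) - 6} - 108\right) \left(-92\right) = \left(15 \sqrt{-1 - 6} - 108\right) \left(-92\right) = \left(15 \sqrt{-7} - 108\right) \left(-92\right) = \left(15 i \sqrt{7} - 108\right) \left(-92\right) = \left(-108 + 15 i \sqrt{7}\right) \left(-92\right) = 9936 - 1380 i \sqrt{7}$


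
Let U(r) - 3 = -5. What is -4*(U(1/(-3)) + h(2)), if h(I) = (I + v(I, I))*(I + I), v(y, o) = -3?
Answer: 24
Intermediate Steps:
U(r) = -2 (U(r) = 3 - 5 = -2)
h(I) = 2*I*(-3 + I) (h(I) = (I - 3)*(I + I) = (-3 + I)*(2*I) = 2*I*(-3 + I))
-4*(U(1/(-3)) + h(2)) = -4*(-2 + 2*2*(-3 + 2)) = -4*(-2 + 2*2*(-1)) = -4*(-2 - 4) = -4*(-6) = 24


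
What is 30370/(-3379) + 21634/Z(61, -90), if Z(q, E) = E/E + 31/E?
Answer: 6577323910/199361 ≈ 32992.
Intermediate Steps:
Z(q, E) = 1 + 31/E
30370/(-3379) + 21634/Z(61, -90) = 30370/(-3379) + 21634/(((31 - 90)/(-90))) = 30370*(-1/3379) + 21634/((-1/90*(-59))) = -30370/3379 + 21634/(59/90) = -30370/3379 + 21634*(90/59) = -30370/3379 + 1947060/59 = 6577323910/199361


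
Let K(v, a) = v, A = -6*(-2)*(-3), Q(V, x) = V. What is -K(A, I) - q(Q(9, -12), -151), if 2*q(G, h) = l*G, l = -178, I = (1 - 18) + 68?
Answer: 837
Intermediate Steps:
I = 51 (I = -17 + 68 = 51)
A = -36 (A = 12*(-3) = -36)
q(G, h) = -89*G (q(G, h) = (-178*G)/2 = -89*G)
-K(A, I) - q(Q(9, -12), -151) = -1*(-36) - (-89)*9 = 36 - 1*(-801) = 36 + 801 = 837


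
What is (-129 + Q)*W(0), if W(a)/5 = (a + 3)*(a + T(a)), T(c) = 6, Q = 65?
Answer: -5760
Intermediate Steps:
W(a) = 5*(3 + a)*(6 + a) (W(a) = 5*((a + 3)*(a + 6)) = 5*((3 + a)*(6 + a)) = 5*(3 + a)*(6 + a))
(-129 + Q)*W(0) = (-129 + 65)*(90 + 5*0**2 + 45*0) = -64*(90 + 5*0 + 0) = -64*(90 + 0 + 0) = -64*90 = -5760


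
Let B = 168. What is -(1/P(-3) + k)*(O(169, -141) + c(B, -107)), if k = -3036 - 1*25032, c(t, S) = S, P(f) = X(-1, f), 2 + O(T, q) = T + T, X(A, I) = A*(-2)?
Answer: 12854915/2 ≈ 6.4275e+6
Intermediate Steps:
X(A, I) = -2*A
O(T, q) = -2 + 2*T (O(T, q) = -2 + (T + T) = -2 + 2*T)
P(f) = 2 (P(f) = -2*(-1) = 2)
k = -28068 (k = -3036 - 25032 = -28068)
-(1/P(-3) + k)*(O(169, -141) + c(B, -107)) = -(1/2 - 28068)*((-2 + 2*169) - 107) = -(1/2 - 28068)*((-2 + 338) - 107) = -(-56135)*(336 - 107)/2 = -(-56135)*229/2 = -1*(-12854915/2) = 12854915/2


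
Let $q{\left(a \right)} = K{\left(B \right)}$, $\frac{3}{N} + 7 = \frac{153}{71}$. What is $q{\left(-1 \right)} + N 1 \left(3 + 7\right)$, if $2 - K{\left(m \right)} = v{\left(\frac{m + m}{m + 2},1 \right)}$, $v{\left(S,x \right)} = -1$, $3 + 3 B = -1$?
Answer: $- \frac{549}{172} \approx -3.1919$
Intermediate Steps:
$N = - \frac{213}{344}$ ($N = \frac{3}{-7 + \frac{153}{71}} = \frac{3}{- \frac{344}{71}} = 3 \left(- \frac{71}{344}\right) = - \frac{213}{344} \approx -0.61919$)
$B = - \frac{4}{3}$ ($B = -1 + \frac{1}{3} \left(-1\right) = -1 - \frac{1}{3} = - \frac{4}{3} \approx -1.3333$)
$K{\left(m \right)} = 3$ ($K{\left(m \right)} = 2 - -1 = 2 + 1 = 3$)
$q{\left(a \right)} = 3$
$q{\left(-1 \right)} + N 1 \left(3 + 7\right) = 3 - \frac{213 \cdot 1 \left(3 + 7\right)}{344} = 3 - \frac{213 \cdot 1 \cdot 10}{344} = 3 - \frac{1065}{172} = - \frac{549}{172}$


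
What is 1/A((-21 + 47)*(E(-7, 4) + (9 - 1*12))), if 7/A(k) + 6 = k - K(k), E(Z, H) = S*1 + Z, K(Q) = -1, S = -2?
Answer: -317/7 ≈ -45.286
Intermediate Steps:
E(Z, H) = -2 + Z (E(Z, H) = -2*1 + Z = -2 + Z)
A(k) = 7/(-5 + k) (A(k) = 7/(-6 + (k - 1*(-1))) = 7/(-6 + (k + 1)) = 7/(-6 + (1 + k)) = 7/(-5 + k))
1/A((-21 + 47)*(E(-7, 4) + (9 - 1*12))) = 1/(7/(-5 + (-21 + 47)*((-2 - 7) + (9 - 1*12)))) = 1/(7/(-5 + 26*(-9 + (9 - 12)))) = 1/(7/(-5 + 26*(-9 - 3))) = 1/(7/(-5 + 26*(-12))) = 1/(7/(-5 - 312)) = 1/(7/(-317)) = 1/(7*(-1/317)) = 1/(-7/317) = -317/7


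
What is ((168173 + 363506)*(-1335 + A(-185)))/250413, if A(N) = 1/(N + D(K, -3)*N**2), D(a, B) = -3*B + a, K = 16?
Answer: -607184010287921/214213296720 ≈ -2834.5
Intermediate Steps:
D(a, B) = a - 3*B
A(N) = 1/(N + 25*N**2) (A(N) = 1/(N + (16 - 3*(-3))*N**2) = 1/(N + (16 + 9)*N**2) = 1/(N + 25*N**2))
((168173 + 363506)*(-1335 + A(-185)))/250413 = ((168173 + 363506)*(-1335 + 1/((-185)*(1 + 25*(-185)))))/250413 = (531679*(-1335 - 1/(185*(1 - 4625))))*(1/250413) = (531679*(-1335 - 1/185/(-4624)))*(1/250413) = (531679*(-1335 - 1/185*(-1/4624)))*(1/250413) = (531679*(-1335 + 1/855440))*(1/250413) = (531679*(-1142012399/855440))*(1/250413) = -607184010287921/855440*1/250413 = -607184010287921/214213296720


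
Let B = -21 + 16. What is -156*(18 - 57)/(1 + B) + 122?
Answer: -1399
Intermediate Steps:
B = -5
-156*(18 - 57)/(1 + B) + 122 = -156*(18 - 57)/(1 - 5) + 122 = -(-6084)/(-4) + 122 = -(-6084)*(-1)/4 + 122 = -156*39/4 + 122 = -1521 + 122 = -1399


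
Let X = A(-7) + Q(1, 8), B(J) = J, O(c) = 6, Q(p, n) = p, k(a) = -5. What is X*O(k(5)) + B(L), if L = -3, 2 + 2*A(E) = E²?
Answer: 144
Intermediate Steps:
A(E) = -1 + E²/2
X = 49/2 (X = (-1 + (½)*(-7)²) + 1 = (-1 + (½)*49) + 1 = (-1 + 49/2) + 1 = 47/2 + 1 = 49/2 ≈ 24.500)
X*O(k(5)) + B(L) = (49/2)*6 - 3 = 147 - 3 = 144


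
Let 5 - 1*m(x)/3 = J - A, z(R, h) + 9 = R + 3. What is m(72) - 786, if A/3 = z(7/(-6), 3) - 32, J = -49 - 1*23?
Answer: -1815/2 ≈ -907.50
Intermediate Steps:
z(R, h) = -6 + R (z(R, h) = -9 + (R + 3) = -9 + (3 + R) = -6 + R)
J = -72 (J = -49 - 23 = -72)
A = -235/2 (A = 3*((-6 + 7/(-6)) - 32) = 3*((-6 + 7*(-⅙)) - 32) = 3*((-6 - 7/6) - 32) = 3*(-43/6 - 32) = 3*(-235/6) = -235/2 ≈ -117.50)
m(x) = -243/2 (m(x) = 15 - 3*(-72 - 1*(-235/2)) = 15 - 3*(-72 + 235/2) = 15 - 3*91/2 = 15 - 273/2 = -243/2)
m(72) - 786 = -243/2 - 786 = -1815/2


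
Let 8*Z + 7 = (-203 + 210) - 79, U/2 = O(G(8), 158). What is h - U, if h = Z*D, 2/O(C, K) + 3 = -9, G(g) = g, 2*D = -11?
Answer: 2623/48 ≈ 54.646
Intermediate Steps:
D = -11/2 (D = (½)*(-11) = -11/2 ≈ -5.5000)
O(C, K) = -⅙ (O(C, K) = 2/(-3 - 9) = 2/(-12) = 2*(-1/12) = -⅙)
U = -⅓ (U = 2*(-⅙) = -⅓ ≈ -0.33333)
Z = -79/8 (Z = -7/8 + ((-203 + 210) - 79)/8 = -7/8 + (7 - 79)/8 = -7/8 + (⅛)*(-72) = -7/8 - 9 = -79/8 ≈ -9.8750)
h = 869/16 (h = -79/8*(-11/2) = 869/16 ≈ 54.313)
h - U = 869/16 - 1*(-⅓) = 869/16 + ⅓ = 2623/48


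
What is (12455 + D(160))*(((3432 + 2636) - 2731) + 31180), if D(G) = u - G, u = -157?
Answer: 418967346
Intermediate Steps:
D(G) = -157 - G
(12455 + D(160))*(((3432 + 2636) - 2731) + 31180) = (12455 + (-157 - 1*160))*(((3432 + 2636) - 2731) + 31180) = (12455 + (-157 - 160))*((6068 - 2731) + 31180) = (12455 - 317)*(3337 + 31180) = 12138*34517 = 418967346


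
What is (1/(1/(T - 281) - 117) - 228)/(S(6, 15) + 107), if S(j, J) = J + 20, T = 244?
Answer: -987277/614860 ≈ -1.6057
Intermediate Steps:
S(j, J) = 20 + J
(1/(1/(T - 281) - 117) - 228)/(S(6, 15) + 107) = (1/(1/(244 - 281) - 117) - 228)/((20 + 15) + 107) = (1/(1/(-37) - 117) - 228)/(35 + 107) = (1/(-1/37 - 117) - 228)/142 = (1/(-4330/37) - 228)*(1/142) = (-37/4330 - 228)*(1/142) = -987277/4330*1/142 = -987277/614860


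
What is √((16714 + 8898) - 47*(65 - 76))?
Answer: √26129 ≈ 161.64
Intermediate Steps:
√((16714 + 8898) - 47*(65 - 76)) = √(25612 - 47*(-11)) = √(25612 + 517) = √26129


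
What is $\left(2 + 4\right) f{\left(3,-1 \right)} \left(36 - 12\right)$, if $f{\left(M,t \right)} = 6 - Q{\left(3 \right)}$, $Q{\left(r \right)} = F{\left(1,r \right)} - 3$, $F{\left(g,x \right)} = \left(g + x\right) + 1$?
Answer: $576$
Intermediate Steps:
$F{\left(g,x \right)} = 1 + g + x$
$Q{\left(r \right)} = -1 + r$ ($Q{\left(r \right)} = \left(1 + 1 + r\right) - 3 = \left(2 + r\right) - 3 = -1 + r$)
$f{\left(M,t \right)} = 4$ ($f{\left(M,t \right)} = 6 - \left(-1 + 3\right) = 6 - 2 = 4$)
$\left(2 + 4\right) f{\left(3,-1 \right)} \left(36 - 12\right) = \left(2 + 4\right) 4 \left(36 - 12\right) = 6 \cdot 4 \cdot 24 = 24 \cdot 24 = 576$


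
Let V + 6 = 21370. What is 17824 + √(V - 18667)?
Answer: 17824 + √2697 ≈ 17876.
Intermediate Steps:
V = 21364 (V = -6 + 21370 = 21364)
17824 + √(V - 18667) = 17824 + √(21364 - 18667) = 17824 + √2697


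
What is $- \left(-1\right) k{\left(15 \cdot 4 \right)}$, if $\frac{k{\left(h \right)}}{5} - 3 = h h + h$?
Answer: $18315$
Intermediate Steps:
$k{\left(h \right)} = 15 + 5 h + 5 h^{2}$ ($k{\left(h \right)} = 15 + 5 \left(h h + h\right) = 15 + 5 \left(h^{2} + h\right) = 15 + 5 \left(h + h^{2}\right) = 15 + \left(5 h + 5 h^{2}\right) = 15 + 5 h + 5 h^{2}$)
$- \left(-1\right) k{\left(15 \cdot 4 \right)} = - \left(-1\right) \left(15 + 5 \cdot 15 \cdot 4 + 5 \left(15 \cdot 4\right)^{2}\right) = - \left(-1\right) \left(15 + 5 \cdot 60 + 5 \cdot 60^{2}\right) = - \left(-1\right) \left(15 + 300 + 5 \cdot 3600\right) = - \left(-1\right) \left(15 + 300 + 18000\right) = - \left(-1\right) 18315 = \left(-1\right) \left(-18315\right) = 18315$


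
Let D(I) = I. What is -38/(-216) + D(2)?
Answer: 235/108 ≈ 2.1759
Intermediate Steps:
-38/(-216) + D(2) = -38/(-216) + 2 = -38*(-1/216) + 2 = 19/108 + 2 = 235/108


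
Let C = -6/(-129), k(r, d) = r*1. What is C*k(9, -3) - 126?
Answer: -5400/43 ≈ -125.58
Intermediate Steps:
k(r, d) = r
C = 2/43 (C = -6*(-1/129) = 2/43 ≈ 0.046512)
C*k(9, -3) - 126 = (2/43)*9 - 126 = 18/43 - 126 = -5400/43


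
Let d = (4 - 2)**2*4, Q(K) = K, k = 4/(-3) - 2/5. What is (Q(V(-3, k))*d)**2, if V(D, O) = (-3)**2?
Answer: 20736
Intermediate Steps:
k = -26/15 (k = 4*(-1/3) - 2*1/5 = -4/3 - 2/5 = -26/15 ≈ -1.7333)
V(D, O) = 9
d = 16 (d = 2**2*4 = 4*4 = 16)
(Q(V(-3, k))*d)**2 = (9*16)**2 = 144**2 = 20736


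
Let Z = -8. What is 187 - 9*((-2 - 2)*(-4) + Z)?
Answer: 115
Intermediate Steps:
187 - 9*((-2 - 2)*(-4) + Z) = 187 - 9*((-2 - 2)*(-4) - 8) = 187 - 9*(-4*(-4) - 8) = 187 - 9*(16 - 8) = 187 - 9*8 = 187 - 72 = 115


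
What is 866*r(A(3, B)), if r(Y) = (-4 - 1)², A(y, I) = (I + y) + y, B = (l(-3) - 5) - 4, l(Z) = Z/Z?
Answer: 21650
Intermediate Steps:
l(Z) = 1
B = -8 (B = (1 - 5) - 4 = -4 - 4 = -8)
A(y, I) = I + 2*y
r(Y) = 25 (r(Y) = (-5)² = 25)
866*r(A(3, B)) = 866*25 = 21650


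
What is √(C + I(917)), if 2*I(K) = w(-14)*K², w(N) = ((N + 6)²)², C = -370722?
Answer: 5*√68870798 ≈ 41494.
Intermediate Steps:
w(N) = (6 + N)⁴ (w(N) = ((6 + N)²)² = (6 + N)⁴)
I(K) = 2048*K² (I(K) = ((6 - 14)⁴*K²)/2 = ((-8)⁴*K²)/2 = (4096*K²)/2 = 2048*K²)
√(C + I(917)) = √(-370722 + 2048*917²) = √(-370722 + 2048*840889) = √(-370722 + 1722140672) = √1721769950 = 5*√68870798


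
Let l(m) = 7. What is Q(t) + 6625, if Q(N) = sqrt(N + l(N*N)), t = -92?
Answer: 6625 + I*sqrt(85) ≈ 6625.0 + 9.2195*I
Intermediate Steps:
Q(N) = sqrt(7 + N) (Q(N) = sqrt(N + 7) = sqrt(7 + N))
Q(t) + 6625 = sqrt(7 - 92) + 6625 = sqrt(-85) + 6625 = I*sqrt(85) + 6625 = 6625 + I*sqrt(85)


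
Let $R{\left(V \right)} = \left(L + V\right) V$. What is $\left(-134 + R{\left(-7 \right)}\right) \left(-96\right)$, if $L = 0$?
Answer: $8160$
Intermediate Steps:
$R{\left(V \right)} = V^{2}$ ($R{\left(V \right)} = \left(0 + V\right) V = V V = V^{2}$)
$\left(-134 + R{\left(-7 \right)}\right) \left(-96\right) = \left(-134 + \left(-7\right)^{2}\right) \left(-96\right) = \left(-134 + 49\right) \left(-96\right) = \left(-85\right) \left(-96\right) = 8160$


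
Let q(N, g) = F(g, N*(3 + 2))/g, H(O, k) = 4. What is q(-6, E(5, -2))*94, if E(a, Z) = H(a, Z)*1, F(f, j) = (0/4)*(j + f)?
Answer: 0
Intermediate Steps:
F(f, j) = 0 (F(f, j) = (0*(¼))*(f + j) = 0*(f + j) = 0)
E(a, Z) = 4 (E(a, Z) = 4*1 = 4)
q(N, g) = 0 (q(N, g) = 0/g = 0)
q(-6, E(5, -2))*94 = 0*94 = 0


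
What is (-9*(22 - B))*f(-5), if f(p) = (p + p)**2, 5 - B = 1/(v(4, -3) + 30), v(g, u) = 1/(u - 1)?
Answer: -1824300/119 ≈ -15330.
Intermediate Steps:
v(g, u) = 1/(-1 + u)
B = 591/119 (B = 5 - 1/(1/(-1 - 3) + 30) = 5 - 1/(1/(-4) + 30) = 5 - 1/(-1/4 + 30) = 5 - 1/119/4 = 5 - 1*4/119 = 5 - 4/119 = 591/119 ≈ 4.9664)
f(p) = 4*p**2 (f(p) = (2*p)**2 = 4*p**2)
(-9*(22 - B))*f(-5) = (-9*(22 - 1*591/119))*(4*(-5)**2) = (-9*(22 - 591/119))*(4*25) = -9*2027/119*100 = -18243/119*100 = -1824300/119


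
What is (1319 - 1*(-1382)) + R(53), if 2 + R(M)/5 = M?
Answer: 2956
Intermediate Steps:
R(M) = -10 + 5*M
(1319 - 1*(-1382)) + R(53) = (1319 - 1*(-1382)) + (-10 + 5*53) = (1319 + 1382) + (-10 + 265) = 2701 + 255 = 2956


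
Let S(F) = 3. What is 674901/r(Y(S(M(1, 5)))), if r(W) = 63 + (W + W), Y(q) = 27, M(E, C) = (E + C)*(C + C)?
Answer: 74989/13 ≈ 5768.4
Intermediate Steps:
M(E, C) = 2*C*(C + E) (M(E, C) = (C + E)*(2*C) = 2*C*(C + E))
r(W) = 63 + 2*W
674901/r(Y(S(M(1, 5)))) = 674901/(63 + 2*27) = 674901/(63 + 54) = 674901/117 = 674901*(1/117) = 74989/13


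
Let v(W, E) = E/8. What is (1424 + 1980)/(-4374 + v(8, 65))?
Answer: -27232/34927 ≈ -0.77968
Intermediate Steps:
v(W, E) = E/8 (v(W, E) = E*(1/8) = E/8)
(1424 + 1980)/(-4374 + v(8, 65)) = (1424 + 1980)/(-4374 + (1/8)*65) = 3404/(-4374 + 65/8) = 3404/(-34927/8) = 3404*(-8/34927) = -27232/34927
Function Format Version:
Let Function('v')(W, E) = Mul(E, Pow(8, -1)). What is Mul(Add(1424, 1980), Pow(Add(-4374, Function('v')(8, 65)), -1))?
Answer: Rational(-27232, 34927) ≈ -0.77968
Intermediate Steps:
Function('v')(W, E) = Mul(Rational(1, 8), E) (Function('v')(W, E) = Mul(E, Rational(1, 8)) = Mul(Rational(1, 8), E))
Mul(Add(1424, 1980), Pow(Add(-4374, Function('v')(8, 65)), -1)) = Mul(Add(1424, 1980), Pow(Add(-4374, Mul(Rational(1, 8), 65)), -1)) = Mul(3404, Pow(Add(-4374, Rational(65, 8)), -1)) = Mul(3404, Pow(Rational(-34927, 8), -1)) = Mul(3404, Rational(-8, 34927)) = Rational(-27232, 34927)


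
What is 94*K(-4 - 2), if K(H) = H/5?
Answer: -564/5 ≈ -112.80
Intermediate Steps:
K(H) = H/5 (K(H) = H*(⅕) = H/5)
94*K(-4 - 2) = 94*((-4 - 2)/5) = 94*((⅕)*(-6)) = 94*(-6/5) = -564/5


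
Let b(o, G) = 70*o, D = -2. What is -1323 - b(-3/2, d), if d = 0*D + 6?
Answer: -1218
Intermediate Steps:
d = 6 (d = 0*(-2) + 6 = 0 + 6 = 6)
-1323 - b(-3/2, d) = -1323 - 70*(-3/2) = -1323 - 70*(-3*½) = -1323 - 70*(-3)/2 = -1323 - 1*(-105) = -1323 + 105 = -1218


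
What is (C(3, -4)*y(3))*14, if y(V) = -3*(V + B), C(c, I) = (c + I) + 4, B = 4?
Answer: -882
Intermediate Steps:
C(c, I) = 4 + I + c (C(c, I) = (I + c) + 4 = 4 + I + c)
y(V) = -12 - 3*V (y(V) = -3*(V + 4) = -3*(4 + V) = -12 - 3*V)
(C(3, -4)*y(3))*14 = ((4 - 4 + 3)*(-12 - 3*3))*14 = (3*(-12 - 9))*14 = (3*(-21))*14 = -63*14 = -882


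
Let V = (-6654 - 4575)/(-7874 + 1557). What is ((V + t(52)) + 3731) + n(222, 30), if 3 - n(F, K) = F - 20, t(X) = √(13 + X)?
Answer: 22322873/6317 + √65 ≈ 3541.8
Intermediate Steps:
V = 11229/6317 (V = -11229/(-6317) = -11229*(-1/6317) = 11229/6317 ≈ 1.7776)
n(F, K) = 23 - F (n(F, K) = 3 - (F - 20) = 3 - (-20 + F) = 3 + (20 - F) = 23 - F)
((V + t(52)) + 3731) + n(222, 30) = ((11229/6317 + √(13 + 52)) + 3731) + (23 - 1*222) = ((11229/6317 + √65) + 3731) + (23 - 222) = (23579956/6317 + √65) - 199 = 22322873/6317 + √65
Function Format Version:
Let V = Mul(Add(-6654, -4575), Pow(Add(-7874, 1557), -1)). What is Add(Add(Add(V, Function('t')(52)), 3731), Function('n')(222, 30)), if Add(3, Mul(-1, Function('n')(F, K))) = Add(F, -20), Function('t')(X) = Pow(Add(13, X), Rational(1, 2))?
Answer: Add(Rational(22322873, 6317), Pow(65, Rational(1, 2))) ≈ 3541.8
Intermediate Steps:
V = Rational(11229, 6317) (V = Mul(-11229, Pow(-6317, -1)) = Mul(-11229, Rational(-1, 6317)) = Rational(11229, 6317) ≈ 1.7776)
Function('n')(F, K) = Add(23, Mul(-1, F)) (Function('n')(F, K) = Add(3, Mul(-1, Add(F, -20))) = Add(3, Mul(-1, Add(-20, F))) = Add(3, Add(20, Mul(-1, F))) = Add(23, Mul(-1, F)))
Add(Add(Add(V, Function('t')(52)), 3731), Function('n')(222, 30)) = Add(Add(Add(Rational(11229, 6317), Pow(Add(13, 52), Rational(1, 2))), 3731), Add(23, Mul(-1, 222))) = Add(Add(Add(Rational(11229, 6317), Pow(65, Rational(1, 2))), 3731), Add(23, -222)) = Add(Add(Rational(23579956, 6317), Pow(65, Rational(1, 2))), -199) = Add(Rational(22322873, 6317), Pow(65, Rational(1, 2)))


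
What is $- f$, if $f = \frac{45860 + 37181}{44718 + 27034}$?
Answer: $- \frac{83041}{71752} \approx -1.1573$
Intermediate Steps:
$f = \frac{83041}{71752} \approx 1.1573$
$- f = \left(-1\right) \frac{83041}{71752} = - \frac{83041}{71752}$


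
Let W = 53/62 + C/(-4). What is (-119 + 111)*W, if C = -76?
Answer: -4924/31 ≈ -158.84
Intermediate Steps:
W = 1231/62 (W = 53/62 - 76/(-4) = 53*(1/62) - 76*(-¼) = 53/62 + 19 = 1231/62 ≈ 19.855)
(-119 + 111)*W = (-119 + 111)*(1231/62) = -8*1231/62 = -4924/31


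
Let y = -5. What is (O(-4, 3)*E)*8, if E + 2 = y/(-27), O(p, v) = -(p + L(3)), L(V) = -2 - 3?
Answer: -392/3 ≈ -130.67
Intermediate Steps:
L(V) = -5
O(p, v) = 5 - p (O(p, v) = -(p - 5) = -(-5 + p) = 5 - p)
E = -49/27 (E = -2 - 5/(-27) = -2 - 5*(-1/27) = -2 + 5/27 = -49/27 ≈ -1.8148)
(O(-4, 3)*E)*8 = ((5 - 1*(-4))*(-49/27))*8 = ((5 + 4)*(-49/27))*8 = (9*(-49/27))*8 = -49/3*8 = -392/3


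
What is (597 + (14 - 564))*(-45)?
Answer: -2115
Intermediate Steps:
(597 + (14 - 564))*(-45) = (597 - 550)*(-45) = 47*(-45) = -2115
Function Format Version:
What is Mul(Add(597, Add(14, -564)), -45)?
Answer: -2115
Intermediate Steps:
Mul(Add(597, Add(14, -564)), -45) = Mul(Add(597, -550), -45) = Mul(47, -45) = -2115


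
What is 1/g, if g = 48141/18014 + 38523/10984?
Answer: 98932888/611367033 ≈ 0.16182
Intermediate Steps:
g = 611367033/98932888 (g = 48141*(1/18014) + 38523*(1/10984) = 48141/18014 + 38523/10984 = 611367033/98932888 ≈ 6.1796)
1/g = 1/(611367033/98932888) = 98932888/611367033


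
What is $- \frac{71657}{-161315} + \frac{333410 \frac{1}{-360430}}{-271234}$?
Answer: $\frac{100075778429307}{225289926343790} \approx 0.44421$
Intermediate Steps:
$- \frac{71657}{-161315} + \frac{333410 \frac{1}{-360430}}{-271234} = \left(-71657\right) \left(- \frac{1}{161315}\right) + 333410 \left(- \frac{1}{360430}\right) \left(- \frac{1}{271234}\right) = \frac{71657}{161315} - - \frac{4763}{1396583866} = \frac{71657}{161315} + \frac{4763}{1396583866} = \frac{100075778429307}{225289926343790}$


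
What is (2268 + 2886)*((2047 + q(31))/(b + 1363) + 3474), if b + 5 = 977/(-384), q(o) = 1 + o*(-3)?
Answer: 1864666020780/104099 ≈ 1.7912e+7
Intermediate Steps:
q(o) = 1 - 3*o
b = -2897/384 (b = -5 + 977/(-384) = -5 + 977*(-1/384) = -5 - 977/384 = -2897/384 ≈ -7.5443)
(2268 + 2886)*((2047 + q(31))/(b + 1363) + 3474) = (2268 + 2886)*((2047 + (1 - 3*31))/(-2897/384 + 1363) + 3474) = 5154*((2047 + (1 - 93))/(520495/384) + 3474) = 5154*((2047 - 92)*(384/520495) + 3474) = 5154*(1955*(384/520495) + 3474) = 5154*(150144/104099 + 3474) = 5154*(361790070/104099) = 1864666020780/104099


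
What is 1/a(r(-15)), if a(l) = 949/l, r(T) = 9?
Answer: 9/949 ≈ 0.0094837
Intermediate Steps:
1/a(r(-15)) = 1/(949/9) = 9/949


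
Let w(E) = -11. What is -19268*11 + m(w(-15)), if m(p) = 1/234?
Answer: -49595831/234 ≈ -2.1195e+5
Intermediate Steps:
m(p) = 1/234
-19268*11 + m(w(-15)) = -19268*11 + 1/234 = -211948 + 1/234 = -49595831/234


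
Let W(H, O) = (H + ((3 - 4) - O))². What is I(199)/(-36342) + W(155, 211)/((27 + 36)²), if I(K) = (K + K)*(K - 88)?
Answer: -39278/98931 ≈ -0.39702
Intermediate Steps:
I(K) = 2*K*(-88 + K) (I(K) = (2*K)*(-88 + K) = 2*K*(-88 + K))
W(H, O) = (-1 + H - O)² (W(H, O) = (H + (-1 - O))² = (-1 + H - O)²)
I(199)/(-36342) + W(155, 211)/((27 + 36)²) = (2*199*(-88 + 199))/(-36342) + (1 + 211 - 1*155)²/((27 + 36)²) = (2*199*111)*(-1/36342) + (1 + 211 - 155)²/(63²) = 44178*(-1/36342) + 57²/3969 = -7363/6057 + 3249*(1/3969) = -7363/6057 + 361/441 = -39278/98931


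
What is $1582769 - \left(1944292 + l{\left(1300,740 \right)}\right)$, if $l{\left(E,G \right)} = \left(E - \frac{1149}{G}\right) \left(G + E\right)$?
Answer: $- \frac{111383153}{37} \approx -3.0104 \cdot 10^{6}$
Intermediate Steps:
$l{\left(E,G \right)} = \left(E + G\right) \left(E - \frac{1149}{G}\right)$ ($l{\left(E,G \right)} = \left(E - \frac{1149}{G}\right) \left(E + G\right) = \left(E + G\right) \left(E - \frac{1149}{G}\right)$)
$1582769 - \left(1944292 + l{\left(1300,740 \right)}\right) = 1582769 - \left(1944292 + \left(-1149 + 1300^{2} + 1300 \cdot 740 - \frac{1493700}{740}\right)\right) = 1582769 - \left(1944292 + \left(-1149 + 1690000 + 962000 - 1493700 \cdot \frac{1}{740}\right)\right) = 1582769 - \left(1944292 + \left(-1149 + 1690000 + 962000 - \frac{74685}{37}\right)\right) = 1582769 - \left(1944292 + \frac{98006802}{37}\right) = 1582769 - \frac{169945606}{37} = - \frac{111383153}{37}$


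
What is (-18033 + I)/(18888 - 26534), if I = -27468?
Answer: 45501/7646 ≈ 5.9510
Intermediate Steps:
(-18033 + I)/(18888 - 26534) = (-18033 - 27468)/(18888 - 26534) = -45501/(-7646) = -45501*(-1/7646) = 45501/7646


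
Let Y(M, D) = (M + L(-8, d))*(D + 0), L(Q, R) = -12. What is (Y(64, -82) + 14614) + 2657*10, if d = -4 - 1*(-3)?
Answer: 36920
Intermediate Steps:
d = -1 (d = -4 + 3 = -1)
Y(M, D) = D*(-12 + M) (Y(M, D) = (M - 12)*(D + 0) = (-12 + M)*D = D*(-12 + M))
(Y(64, -82) + 14614) + 2657*10 = (-82*(-12 + 64) + 14614) + 2657*10 = (-82*52 + 14614) + 26570 = (-4264 + 14614) + 26570 = 10350 + 26570 = 36920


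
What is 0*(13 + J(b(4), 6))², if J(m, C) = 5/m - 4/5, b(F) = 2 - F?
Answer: 0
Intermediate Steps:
J(m, C) = -⅘ + 5/m (J(m, C) = 5/m - 4*⅕ = 5/m - ⅘ = -⅘ + 5/m)
0*(13 + J(b(4), 6))² = 0*(13 + (-⅘ + 5/(2 - 1*4)))² = 0*(13 + (-⅘ + 5/(2 - 4)))² = 0*(13 + (-⅘ + 5/(-2)))² = 0*(13 + (-⅘ + 5*(-½)))² = 0*(13 + (-⅘ - 5/2))² = 0*(13 - 33/10)² = 0*(97/10)² = 0*(9409/100) = 0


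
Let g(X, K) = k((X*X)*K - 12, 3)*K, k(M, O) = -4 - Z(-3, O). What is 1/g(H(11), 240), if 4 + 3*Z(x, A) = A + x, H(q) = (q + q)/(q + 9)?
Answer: -1/640 ≈ -0.0015625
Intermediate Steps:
H(q) = 2*q/(9 + q) (H(q) = (2*q)/(9 + q) = 2*q/(9 + q))
Z(x, A) = -4/3 + A/3 + x/3 (Z(x, A) = -4/3 + (A + x)/3 = -4/3 + (A/3 + x/3) = -4/3 + A/3 + x/3)
k(M, O) = -5/3 - O/3 (k(M, O) = -4 - (-4/3 + O/3 + (⅓)*(-3)) = -4 - (-4/3 + O/3 - 1) = -4 - (-7/3 + O/3) = -4 + (7/3 - O/3) = -5/3 - O/3)
g(X, K) = -8*K/3 (g(X, K) = (-5/3 - ⅓*3)*K = (-5/3 - 1)*K = -8*K/3)
1/g(H(11), 240) = 1/(-8/3*240) = 1/(-640) = -1/640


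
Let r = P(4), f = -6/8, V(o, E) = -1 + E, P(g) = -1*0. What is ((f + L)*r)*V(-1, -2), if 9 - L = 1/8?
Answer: 0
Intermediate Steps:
P(g) = 0
f = -¾ (f = -6*⅛ = -¾ ≈ -0.75000)
L = 71/8 (L = 9 - 1/8 = 9 - 1*⅛ = 9 - ⅛ = 71/8 ≈ 8.8750)
r = 0
((f + L)*r)*V(-1, -2) = ((-¾ + 71/8)*0)*(-1 - 2) = ((65/8)*0)*(-3) = 0*(-3) = 0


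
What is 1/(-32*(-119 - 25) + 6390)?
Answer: 1/10998 ≈ 9.0926e-5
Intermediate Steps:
1/(-32*(-119 - 25) + 6390) = 1/(-32*(-144) + 6390) = 1/(4608 + 6390) = 1/10998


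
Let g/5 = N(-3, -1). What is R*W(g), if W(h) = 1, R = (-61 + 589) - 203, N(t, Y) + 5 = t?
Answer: 325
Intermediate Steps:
N(t, Y) = -5 + t
g = -40 (g = 5*(-5 - 3) = 5*(-8) = -40)
R = 325 (R = 528 - 203 = 325)
R*W(g) = 325*1 = 325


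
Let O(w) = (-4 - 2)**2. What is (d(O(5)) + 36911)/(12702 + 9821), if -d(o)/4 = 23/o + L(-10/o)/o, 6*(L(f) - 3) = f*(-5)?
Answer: 35874659/21892356 ≈ 1.6387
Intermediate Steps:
L(f) = 3 - 5*f/6 (L(f) = 3 + (f*(-5))/6 = 3 + (-5*f)/6 = 3 - 5*f/6)
O(w) = 36 (O(w) = (-6)**2 = 36)
d(o) = -92/o - 4*(3 + 25/(3*o))/o (d(o) = -4*(23/o + (3 - (-25)/(3*o))/o) = -4*(23/o + (3 + 25/(3*o))/o) = -92/o - 4*(3 + 25/(3*o))/o)
(d(O(5)) + 36911)/(12702 + 9821) = ((4/3)*(-25 - 78*36)/36**2 + 36911)/(12702 + 9821) = ((4/3)*(1/1296)*(-25 - 2808) + 36911)/22523 = ((4/3)*(1/1296)*(-2833) + 36911)*(1/22523) = (-2833/972 + 36911)*(1/22523) = (35874659/972)*(1/22523) = 35874659/21892356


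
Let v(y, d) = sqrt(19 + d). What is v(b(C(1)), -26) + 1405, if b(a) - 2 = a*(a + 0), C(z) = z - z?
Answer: 1405 + I*sqrt(7) ≈ 1405.0 + 2.6458*I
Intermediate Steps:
C(z) = 0
b(a) = 2 + a**2 (b(a) = 2 + a*(a + 0) = 2 + a*a = 2 + a**2)
v(b(C(1)), -26) + 1405 = sqrt(19 - 26) + 1405 = sqrt(-7) + 1405 = I*sqrt(7) + 1405 = 1405 + I*sqrt(7)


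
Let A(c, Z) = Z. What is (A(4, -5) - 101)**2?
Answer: 11236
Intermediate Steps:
(A(4, -5) - 101)**2 = (-5 - 101)**2 = (-106)**2 = 11236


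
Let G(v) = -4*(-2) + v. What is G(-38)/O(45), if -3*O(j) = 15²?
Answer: ⅖ ≈ 0.40000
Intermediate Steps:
G(v) = 8 + v
O(j) = -75 (O(j) = -⅓*15² = -⅓*225 = -75)
G(-38)/O(45) = (8 - 38)/(-75) = -30*(-1/75) = ⅖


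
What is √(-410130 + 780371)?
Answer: √370241 ≈ 608.47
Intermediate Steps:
√(-410130 + 780371) = √370241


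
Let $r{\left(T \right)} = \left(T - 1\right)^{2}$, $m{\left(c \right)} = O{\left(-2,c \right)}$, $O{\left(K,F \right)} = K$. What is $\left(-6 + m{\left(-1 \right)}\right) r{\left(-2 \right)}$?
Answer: $-72$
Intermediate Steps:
$m{\left(c \right)} = -2$
$r{\left(T \right)} = \left(-1 + T\right)^{2}$
$\left(-6 + m{\left(-1 \right)}\right) r{\left(-2 \right)} = \left(-6 - 2\right) \left(-1 - 2\right)^{2} = - 8 \left(-3\right)^{2} = \left(-8\right) 9 = -72$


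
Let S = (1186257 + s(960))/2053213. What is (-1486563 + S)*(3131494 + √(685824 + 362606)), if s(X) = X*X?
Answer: -9558034824347438628/2053213 - 3052228369062*√1048430/2053213 ≈ -4.6567e+12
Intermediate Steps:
s(X) = X²
S = 2107857/2053213 (S = (1186257 + 960²)/2053213 = (1186257 + 921600)*(1/2053213) = 2107857*(1/2053213) = 2107857/2053213 ≈ 1.0266)
(-1486563 + S)*(3131494 + √(685824 + 362606)) = (-1486563 + 2107857/2053213)*(3131494 + √(685824 + 362606)) = -3052228369062*(3131494 + √1048430)/2053213 = -9558034824347438628/2053213 - 3052228369062*√1048430/2053213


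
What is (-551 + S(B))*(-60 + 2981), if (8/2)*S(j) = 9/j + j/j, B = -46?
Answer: -12871069/8 ≈ -1.6089e+6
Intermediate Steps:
S(j) = 1/4 + 9/(4*j) (S(j) = (9/j + j/j)/4 = (9/j + 1)/4 = (1 + 9/j)/4 = 1/4 + 9/(4*j))
(-551 + S(B))*(-60 + 2981) = (-551 + (1/4)*(9 - 46)/(-46))*(-60 + 2981) = (-551 + (1/4)*(-1/46)*(-37))*2921 = (-551 + 37/184)*2921 = -101347/184*2921 = -12871069/8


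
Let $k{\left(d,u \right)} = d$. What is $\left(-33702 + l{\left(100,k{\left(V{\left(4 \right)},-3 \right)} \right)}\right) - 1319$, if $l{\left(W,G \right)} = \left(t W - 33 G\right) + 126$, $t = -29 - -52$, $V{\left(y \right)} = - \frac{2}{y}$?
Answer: $- \frac{65157}{2} \approx -32579.0$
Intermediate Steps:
$t = 23$ ($t = -29 + 52 = 23$)
$l{\left(W,G \right)} = 126 - 33 G + 23 W$ ($l{\left(W,G \right)} = \left(23 W - 33 G\right) + 126 = \left(- 33 G + 23 W\right) + 126 = 126 - 33 G + 23 W$)
$\left(-33702 + l{\left(100,k{\left(V{\left(4 \right)},-3 \right)} \right)}\right) - 1319 = \left(-33702 + \left(126 - 33 \left(- \frac{2}{4}\right) + 23 \cdot 100\right)\right) - 1319 = \left(-33702 + \left(126 - 33 \left(\left(-2\right) \frac{1}{4}\right) + 2300\right)\right) - 1319 = \left(-33702 + \left(126 - - \frac{33}{2} + 2300\right)\right) - 1319 = \left(-33702 + \left(126 + \frac{33}{2} + 2300\right)\right) - 1319 = \left(-33702 + \frac{4885}{2}\right) - 1319 = - \frac{62519}{2} - 1319 = - \frac{65157}{2}$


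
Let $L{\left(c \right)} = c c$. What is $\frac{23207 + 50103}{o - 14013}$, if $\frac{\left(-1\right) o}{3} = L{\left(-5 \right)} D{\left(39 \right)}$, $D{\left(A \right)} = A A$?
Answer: $- \frac{36655}{64044} \approx -0.57234$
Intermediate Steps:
$L{\left(c \right)} = c^{2}$
$D{\left(A \right)} = A^{2}$
$o = -114075$ ($o = - 3 \left(-5\right)^{2} \cdot 39^{2} = - 3 \cdot 25 \cdot 1521 = \left(-3\right) 38025 = -114075$)
$\frac{23207 + 50103}{o - 14013} = \frac{23207 + 50103}{-114075 - 14013} = \frac{73310}{-128088} = 73310 \left(- \frac{1}{128088}\right) = - \frac{36655}{64044}$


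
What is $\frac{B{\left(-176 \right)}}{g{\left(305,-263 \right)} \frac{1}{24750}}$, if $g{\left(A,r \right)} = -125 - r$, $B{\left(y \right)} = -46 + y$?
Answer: $- \frac{915750}{23} \approx -39815.0$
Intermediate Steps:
$\frac{B{\left(-176 \right)}}{g{\left(305,-263 \right)} \frac{1}{24750}} = \frac{-46 - 176}{\left(-125 - -263\right) \frac{1}{24750}} = - \frac{222}{\left(-125 + 263\right) \frac{1}{24750}} = - \frac{222}{138 \cdot \frac{1}{24750}} = - \frac{222}{\frac{23}{4125}} = \left(-222\right) \frac{4125}{23} = - \frac{915750}{23}$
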